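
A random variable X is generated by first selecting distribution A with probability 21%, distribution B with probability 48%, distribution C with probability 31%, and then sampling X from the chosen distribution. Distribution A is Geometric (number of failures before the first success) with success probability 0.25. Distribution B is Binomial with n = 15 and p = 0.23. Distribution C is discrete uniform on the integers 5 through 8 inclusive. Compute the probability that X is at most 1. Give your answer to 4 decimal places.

0.1440

Conditional on each component, P(X ≤ 1): A: 0.4375; B: 0.108688; C: 0.
By total probability, P(X ≤ 1) = 0.21·0.4375 + 0.48·0.108688 + 0.31·0 = 0.144045.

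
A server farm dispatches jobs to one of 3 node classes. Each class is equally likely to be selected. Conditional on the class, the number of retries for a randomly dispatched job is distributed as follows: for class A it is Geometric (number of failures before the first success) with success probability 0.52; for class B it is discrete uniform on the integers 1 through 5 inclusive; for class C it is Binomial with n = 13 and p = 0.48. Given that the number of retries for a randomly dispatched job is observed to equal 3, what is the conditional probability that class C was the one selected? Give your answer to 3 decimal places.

0.151

Likelihoods P(X=3 | ·): A: 0.0575078; B: 0.2; C: 0.0457218.
Posterior ∝ prior × likelihood. Numerator for C: 0.333333·0.0457218 = 0.0152406.
Normalizing constant: 0.333333·0.0575078 + 0.333333·0.2 + 0.333333·0.0457218 = 0.101077.
P(C | observation) = 0.0152406 / 0.101077 = 0.150783.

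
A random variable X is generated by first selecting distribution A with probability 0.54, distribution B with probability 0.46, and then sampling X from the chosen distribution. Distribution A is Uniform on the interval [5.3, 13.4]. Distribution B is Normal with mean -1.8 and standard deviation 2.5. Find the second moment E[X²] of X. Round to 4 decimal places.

For each component E[X²] = Var + (mean)², giving A: 92.89; B: 9.49.
Overall E[X²] = 0.54·92.89 + 0.46·9.49 = 54.526.

54.5260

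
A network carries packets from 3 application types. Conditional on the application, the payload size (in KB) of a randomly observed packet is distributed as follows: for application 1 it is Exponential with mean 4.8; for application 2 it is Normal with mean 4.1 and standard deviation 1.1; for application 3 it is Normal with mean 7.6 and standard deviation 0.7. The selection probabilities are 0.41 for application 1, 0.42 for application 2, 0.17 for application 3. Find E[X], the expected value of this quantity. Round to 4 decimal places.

4.9820

Component means — 1: 4.8; 2: 4.1; 3: 7.6.
E[X] = 0.41·4.8 + 0.42·4.1 + 0.17·7.6 = 4.982.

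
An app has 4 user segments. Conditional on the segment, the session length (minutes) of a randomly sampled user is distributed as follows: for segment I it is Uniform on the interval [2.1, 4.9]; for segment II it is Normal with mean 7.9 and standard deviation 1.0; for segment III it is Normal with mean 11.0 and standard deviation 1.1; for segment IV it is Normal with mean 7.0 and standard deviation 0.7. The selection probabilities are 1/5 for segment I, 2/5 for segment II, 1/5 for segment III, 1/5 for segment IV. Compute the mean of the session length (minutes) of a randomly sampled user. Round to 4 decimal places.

7.4600

Component means — I: 3.5; II: 7.9; III: 11; IV: 7.
E[X] = 0.2·3.5 + 0.4·7.9 + 0.2·11 + 0.2·7 = 7.46.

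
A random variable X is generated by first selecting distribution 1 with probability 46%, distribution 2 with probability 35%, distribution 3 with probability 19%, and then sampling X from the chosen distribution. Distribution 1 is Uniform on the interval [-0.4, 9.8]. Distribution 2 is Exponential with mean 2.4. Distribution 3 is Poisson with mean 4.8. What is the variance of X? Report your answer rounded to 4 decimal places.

Per component, 1: μ=4.7, E[X²]=30.76; 2: μ=2.4, E[X²]=11.52; 3: μ=4.8, E[X²]=27.84.
E[X] = 0.46·4.7 + 0.35·2.4 + 0.19·4.8 = 3.914.
E[X²] = 0.46·30.76 + 0.35·11.52 + 0.19·27.84 = 23.4712.
Var(X) = E[X²] − (E[X])² = 23.4712 − 15.3194 = 8.1518.

8.1518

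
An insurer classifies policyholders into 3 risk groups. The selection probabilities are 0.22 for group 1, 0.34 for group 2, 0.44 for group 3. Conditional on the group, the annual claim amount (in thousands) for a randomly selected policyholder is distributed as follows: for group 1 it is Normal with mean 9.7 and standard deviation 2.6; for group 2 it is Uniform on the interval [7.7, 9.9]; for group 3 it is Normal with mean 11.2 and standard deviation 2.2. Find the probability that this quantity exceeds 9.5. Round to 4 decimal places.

0.5218

Conditional on each group, P(X > 9.5): 1: 0.530658; 2: 0.181818; 3: 0.780158.
By total probability, P(X > 9.5) = 0.22·0.530658 + 0.34·0.181818 + 0.44·0.780158 = 0.521832.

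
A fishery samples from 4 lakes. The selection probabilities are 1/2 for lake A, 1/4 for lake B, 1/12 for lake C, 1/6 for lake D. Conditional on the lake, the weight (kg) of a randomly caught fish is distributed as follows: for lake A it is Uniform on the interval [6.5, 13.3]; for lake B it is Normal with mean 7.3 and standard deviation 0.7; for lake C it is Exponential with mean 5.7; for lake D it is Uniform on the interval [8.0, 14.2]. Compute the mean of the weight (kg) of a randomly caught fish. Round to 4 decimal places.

9.1000

Component means — A: 9.9; B: 7.3; C: 5.7; D: 11.1.
E[X] = 0.5·9.9 + 0.25·7.3 + 0.0833333·5.7 + 0.166667·11.1 = 9.1.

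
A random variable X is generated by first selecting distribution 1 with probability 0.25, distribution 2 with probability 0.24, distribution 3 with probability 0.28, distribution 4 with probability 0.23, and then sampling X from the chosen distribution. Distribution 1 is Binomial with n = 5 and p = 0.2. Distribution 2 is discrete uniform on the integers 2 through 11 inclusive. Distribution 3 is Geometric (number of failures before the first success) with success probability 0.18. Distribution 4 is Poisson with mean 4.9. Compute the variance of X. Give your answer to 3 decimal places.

Per component, 1: μ=1, E[X²]=1.8; 2: μ=6.5, E[X²]=50.5; 3: μ=4.55556, E[X²]=46.0617; 4: μ=4.9, E[X²]=28.91.
E[X] = 0.25·1 + 0.24·6.5 + 0.28·4.55556 + 0.23·4.9 = 4.21256.
E[X²] = 0.25·1.8 + 0.24·50.5 + 0.28·46.0617 + 0.23·28.91 = 32.1166.
Var(X) = E[X²] − (E[X])² = 32.1166 − 17.7456 = 14.371.

14.371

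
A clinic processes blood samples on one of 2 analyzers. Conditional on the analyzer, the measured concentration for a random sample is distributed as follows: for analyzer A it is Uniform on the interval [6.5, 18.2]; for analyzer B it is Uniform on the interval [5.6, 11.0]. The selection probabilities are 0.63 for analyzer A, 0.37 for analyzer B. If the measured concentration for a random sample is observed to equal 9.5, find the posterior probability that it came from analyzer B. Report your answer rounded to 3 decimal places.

Likelihoods f(9.5 | ·): A: 0.0854701; B: 0.185185.
Posterior ∝ prior × likelihood. Numerator for B: 0.37·0.185185 = 0.0685185.
Normalizing constant: 0.63·0.0854701 + 0.37·0.185185 = 0.122365.
P(B | observation) = 0.0685185 / 0.122365 = 0.559953.

0.560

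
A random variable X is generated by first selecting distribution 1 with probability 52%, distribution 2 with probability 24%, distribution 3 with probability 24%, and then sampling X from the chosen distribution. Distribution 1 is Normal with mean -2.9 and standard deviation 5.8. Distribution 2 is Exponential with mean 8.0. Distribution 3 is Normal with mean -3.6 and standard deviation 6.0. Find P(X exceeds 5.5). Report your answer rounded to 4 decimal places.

Conditional on each component, P(X > 5.5): 1: 0.07377; 2: 0.502832; 3: 0.0646754.
By total probability, P(X > 5.5) = 0.52·0.07377 + 0.24·0.502832 + 0.24·0.0646754 = 0.174562.

0.1746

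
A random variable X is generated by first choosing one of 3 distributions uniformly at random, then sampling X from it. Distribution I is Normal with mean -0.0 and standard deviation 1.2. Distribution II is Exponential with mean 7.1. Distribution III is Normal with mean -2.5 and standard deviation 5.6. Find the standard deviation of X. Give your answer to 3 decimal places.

6.654

Per component, I: μ=-0, E[X²]=1.44; II: μ=7.1, E[X²]=100.82; III: μ=-2.5, E[X²]=37.61.
E[X] = 0.333333·-0 + 0.333333·7.1 + 0.333333·-2.5 = 1.53333.
E[X²] = 0.333333·1.44 + 0.333333·100.82 + 0.333333·37.61 = 46.6233.
Var(X) = E[X²] − (E[X])² = 46.6233 − 2.35111 = 44.2722.
SD(X) = √44.2722 = 6.65374.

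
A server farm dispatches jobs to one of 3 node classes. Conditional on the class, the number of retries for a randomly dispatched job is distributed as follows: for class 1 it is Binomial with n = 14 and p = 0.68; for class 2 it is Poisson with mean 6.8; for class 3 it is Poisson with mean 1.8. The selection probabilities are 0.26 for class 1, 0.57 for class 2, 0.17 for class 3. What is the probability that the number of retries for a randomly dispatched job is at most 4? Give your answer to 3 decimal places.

Conditional on each class, P(X ≤ 4): 1: 0.00287424; 2: 0.192031; 3: 0.963593.
By total probability, P(X ≤ 4) = 0.26·0.00287424 + 0.57·0.192031 + 0.17·0.963593 = 0.274016.

0.274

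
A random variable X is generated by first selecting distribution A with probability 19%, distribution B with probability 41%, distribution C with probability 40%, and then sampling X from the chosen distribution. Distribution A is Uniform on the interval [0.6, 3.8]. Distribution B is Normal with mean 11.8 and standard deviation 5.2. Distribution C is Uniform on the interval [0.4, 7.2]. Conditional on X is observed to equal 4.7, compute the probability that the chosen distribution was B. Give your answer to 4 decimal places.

0.1739

Likelihoods f(4.7 | ·): A: 0; B: 0.0302054; C: 0.147059.
Posterior ∝ prior × likelihood. Numerator for B: 0.41·0.0302054 = 0.0123842.
Normalizing constant: 0.19·0 + 0.41·0.0302054 + 0.4·0.147059 = 0.0712077.
P(B | observation) = 0.0123842 / 0.0712077 = 0.173917.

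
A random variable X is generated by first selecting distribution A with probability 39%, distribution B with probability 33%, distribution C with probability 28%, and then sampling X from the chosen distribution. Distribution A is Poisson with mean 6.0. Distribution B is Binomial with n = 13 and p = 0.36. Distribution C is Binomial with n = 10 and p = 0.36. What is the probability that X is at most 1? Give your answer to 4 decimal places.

0.0364

Conditional on each component, P(X ≤ 1): A: 0.0173513; B: 0.025123; C: 0.076381.
By total probability, P(X ≤ 1) = 0.39·0.0173513 + 0.33·0.025123 + 0.28·0.076381 = 0.0364443.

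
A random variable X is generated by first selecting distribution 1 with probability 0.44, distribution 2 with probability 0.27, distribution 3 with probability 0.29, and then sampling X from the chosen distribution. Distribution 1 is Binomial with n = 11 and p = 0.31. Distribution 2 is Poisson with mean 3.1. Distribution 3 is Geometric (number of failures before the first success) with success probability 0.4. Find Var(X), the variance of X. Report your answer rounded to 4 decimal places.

3.6371

Per component, 1: μ=3.41, E[X²]=13.981; 2: μ=3.1, E[X²]=12.71; 3: μ=1.5, E[X²]=6.
E[X] = 0.44·3.41 + 0.27·3.1 + 0.29·1.5 = 2.7724.
E[X²] = 0.44·13.981 + 0.27·12.71 + 0.29·6 = 11.3233.
Var(X) = E[X²] − (E[X])² = 11.3233 − 7.6862 = 3.63714.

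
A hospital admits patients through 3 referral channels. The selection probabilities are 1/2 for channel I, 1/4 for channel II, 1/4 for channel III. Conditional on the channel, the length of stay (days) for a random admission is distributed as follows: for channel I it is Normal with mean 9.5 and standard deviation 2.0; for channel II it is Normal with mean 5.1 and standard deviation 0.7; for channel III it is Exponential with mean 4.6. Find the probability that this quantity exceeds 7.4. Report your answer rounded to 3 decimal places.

0.477

Conditional on each channel, P(X > 7.4): I: 0.853141; II: 0.000508621; III: 0.200149.
By total probability, P(X > 7.4) = 0.5·0.853141 + 0.25·0.000508621 + 0.25·0.200149 = 0.476735.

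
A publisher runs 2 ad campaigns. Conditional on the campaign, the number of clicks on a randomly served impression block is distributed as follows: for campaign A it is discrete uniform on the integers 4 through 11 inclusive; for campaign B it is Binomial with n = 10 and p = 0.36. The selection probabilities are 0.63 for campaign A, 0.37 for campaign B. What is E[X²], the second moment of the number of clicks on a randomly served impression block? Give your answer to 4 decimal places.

44.3927

For each component E[X²] = Var + (mean)², giving A: 61.5; B: 15.264.
Overall E[X²] = 0.63·61.5 + 0.37·15.264 = 44.3927.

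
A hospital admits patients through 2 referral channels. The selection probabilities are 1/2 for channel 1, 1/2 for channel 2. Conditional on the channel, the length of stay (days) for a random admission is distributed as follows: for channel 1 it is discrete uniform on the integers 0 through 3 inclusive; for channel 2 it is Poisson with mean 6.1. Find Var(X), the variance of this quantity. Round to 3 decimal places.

8.965

Per component, 1: μ=1.5, E[X²]=3.5; 2: μ=6.1, E[X²]=43.31.
E[X] = 0.5·1.5 + 0.5·6.1 = 3.8.
E[X²] = 0.5·3.5 + 0.5·43.31 = 23.405.
Var(X) = E[X²] − (E[X])² = 23.405 − 14.44 = 8.965.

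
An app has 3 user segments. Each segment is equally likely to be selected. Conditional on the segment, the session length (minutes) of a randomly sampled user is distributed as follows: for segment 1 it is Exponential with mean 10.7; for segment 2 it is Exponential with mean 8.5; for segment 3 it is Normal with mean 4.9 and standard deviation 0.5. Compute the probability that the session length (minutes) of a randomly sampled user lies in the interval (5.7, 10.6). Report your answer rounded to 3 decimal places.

Conditional on each segment, P(5.7 < X < 10.6): 1: 0.215678; 2: 0.224059; 3: 0.0547993.
By total probability, P(5.7 < X < 10.6) = 0.333333·0.215678 + 0.333333·0.224059 + 0.333333·0.0547993 = 0.164845.

0.165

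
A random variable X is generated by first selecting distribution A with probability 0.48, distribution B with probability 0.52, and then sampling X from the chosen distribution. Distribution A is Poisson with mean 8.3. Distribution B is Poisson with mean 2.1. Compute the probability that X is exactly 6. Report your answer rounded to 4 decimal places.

Conditional on each component, P(X = 6): A: 0.112847; B: 0.014587.
By total probability, P(X = 6) = 0.48·0.112847 + 0.52·0.014587 = 0.061752.

0.0618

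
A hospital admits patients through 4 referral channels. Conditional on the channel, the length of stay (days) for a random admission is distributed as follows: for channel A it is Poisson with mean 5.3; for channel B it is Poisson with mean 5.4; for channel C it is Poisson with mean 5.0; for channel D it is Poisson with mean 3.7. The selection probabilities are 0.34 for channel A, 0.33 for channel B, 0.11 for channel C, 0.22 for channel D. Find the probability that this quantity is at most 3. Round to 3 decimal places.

Conditional on each channel, P(X ≤ 3): A: 0.22541; B: 0.213291; C: 0.265026; D: 0.494153.
By total probability, P(X ≤ 3) = 0.34·0.22541 + 0.33·0.213291 + 0.11·0.265026 + 0.22·0.494153 = 0.284892.

0.285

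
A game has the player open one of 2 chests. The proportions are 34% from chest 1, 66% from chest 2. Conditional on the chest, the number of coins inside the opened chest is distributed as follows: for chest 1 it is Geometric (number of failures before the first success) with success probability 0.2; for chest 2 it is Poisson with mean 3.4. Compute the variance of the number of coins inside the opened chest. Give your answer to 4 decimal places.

9.1248

Per component, 1: μ=4, E[X²]=36; 2: μ=3.4, E[X²]=14.96.
E[X] = 0.34·4 + 0.66·3.4 = 3.604.
E[X²] = 0.34·36 + 0.66·14.96 = 22.1136.
Var(X) = E[X²] − (E[X])² = 22.1136 − 12.9888 = 9.12478.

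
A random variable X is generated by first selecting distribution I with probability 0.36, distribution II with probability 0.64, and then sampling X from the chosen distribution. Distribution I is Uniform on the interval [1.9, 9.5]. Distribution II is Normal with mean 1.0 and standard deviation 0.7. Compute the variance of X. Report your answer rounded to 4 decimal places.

7.1359

Per component, I: μ=5.7, E[X²]=37.3033; II: μ=1, E[X²]=1.49.
E[X] = 0.36·5.7 + 0.64·1 = 2.692.
E[X²] = 0.36·37.3033 + 0.64·1.49 = 14.3828.
Var(X) = E[X²] − (E[X])² = 14.3828 − 7.24686 = 7.13594.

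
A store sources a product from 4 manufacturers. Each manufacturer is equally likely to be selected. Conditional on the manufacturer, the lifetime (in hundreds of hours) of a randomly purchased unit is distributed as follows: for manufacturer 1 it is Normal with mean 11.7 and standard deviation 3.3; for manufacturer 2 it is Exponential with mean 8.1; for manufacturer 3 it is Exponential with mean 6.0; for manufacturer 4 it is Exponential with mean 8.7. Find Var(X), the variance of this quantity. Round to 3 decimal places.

Per component, 1: μ=11.7, E[X²]=147.78; 2: μ=8.1, E[X²]=131.22; 3: μ=6, E[X²]=72; 4: μ=8.7, E[X²]=151.38.
E[X] = 0.25·11.7 + 0.25·8.1 + 0.25·6 + 0.25·8.7 = 8.625.
E[X²] = 0.25·147.78 + 0.25·131.22 + 0.25·72 + 0.25·151.38 = 125.595.
Var(X) = E[X²] − (E[X])² = 125.595 − 74.3906 = 51.2044.

51.204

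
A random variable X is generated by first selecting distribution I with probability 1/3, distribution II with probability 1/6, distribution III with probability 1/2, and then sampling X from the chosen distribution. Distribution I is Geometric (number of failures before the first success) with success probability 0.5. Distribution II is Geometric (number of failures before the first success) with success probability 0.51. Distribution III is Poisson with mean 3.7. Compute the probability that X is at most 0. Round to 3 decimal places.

Conditional on each component, P(X ≤ 0): I: 0.5; II: 0.51; III: 0.0247235.
By total probability, P(X ≤ 0) = 0.333333·0.5 + 0.166667·0.51 + 0.5·0.0247235 = 0.264028.

0.264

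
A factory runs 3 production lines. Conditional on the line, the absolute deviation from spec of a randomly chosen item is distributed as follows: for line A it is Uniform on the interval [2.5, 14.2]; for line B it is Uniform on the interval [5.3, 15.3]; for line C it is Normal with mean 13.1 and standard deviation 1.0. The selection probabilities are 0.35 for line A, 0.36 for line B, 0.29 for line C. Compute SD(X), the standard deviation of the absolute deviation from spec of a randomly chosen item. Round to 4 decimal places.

Per component, A: μ=8.35, E[X²]=81.13; B: μ=10.3, E[X²]=114.423; C: μ=13.1, E[X²]=172.61.
E[X] = 0.35·8.35 + 0.36·10.3 + 0.29·13.1 = 10.4295.
E[X²] = 0.35·81.13 + 0.36·114.423 + 0.29·172.61 = 119.645.
Var(X) = E[X²] − (E[X])² = 119.645 − 108.774 = 10.8703.
SD(X) = √10.8703 = 3.29702.

3.2970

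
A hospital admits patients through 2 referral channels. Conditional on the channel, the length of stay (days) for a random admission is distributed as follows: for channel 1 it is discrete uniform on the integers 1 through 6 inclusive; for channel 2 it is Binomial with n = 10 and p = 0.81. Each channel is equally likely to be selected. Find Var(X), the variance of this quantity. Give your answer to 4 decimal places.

Per component, 1: μ=3.5, E[X²]=15.1667; 2: μ=8.1, E[X²]=67.149.
E[X] = 0.5·3.5 + 0.5·8.1 = 5.8.
E[X²] = 0.5·15.1667 + 0.5·67.149 = 41.1578.
Var(X) = E[X²] − (E[X])² = 41.1578 − 33.64 = 7.51783.

7.5178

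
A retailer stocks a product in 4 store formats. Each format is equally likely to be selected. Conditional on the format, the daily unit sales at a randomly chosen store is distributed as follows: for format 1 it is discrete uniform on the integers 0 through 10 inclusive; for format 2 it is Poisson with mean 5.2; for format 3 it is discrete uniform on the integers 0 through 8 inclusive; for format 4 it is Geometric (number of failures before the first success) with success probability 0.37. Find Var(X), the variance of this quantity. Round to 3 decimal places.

8.546

Per component, 1: μ=5, E[X²]=35; 2: μ=5.2, E[X²]=32.24; 3: μ=4, E[X²]=22.6667; 4: μ=1.7027, E[X²]=7.5011.
E[X] = 0.25·5 + 0.25·5.2 + 0.25·4 + 0.25·1.7027 = 3.97568.
E[X²] = 0.25·35 + 0.25·32.24 + 0.25·22.6667 + 0.25·7.5011 = 24.3519.
Var(X) = E[X²] − (E[X])² = 24.3519 − 15.806 = 8.54594.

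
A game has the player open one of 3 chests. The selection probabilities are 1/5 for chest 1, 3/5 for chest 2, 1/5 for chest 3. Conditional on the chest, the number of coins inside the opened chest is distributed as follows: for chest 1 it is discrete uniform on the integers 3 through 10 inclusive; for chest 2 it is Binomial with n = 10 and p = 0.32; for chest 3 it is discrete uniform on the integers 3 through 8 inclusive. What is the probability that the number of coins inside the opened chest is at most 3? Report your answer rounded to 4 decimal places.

Conditional on each chest, P(X ≤ 3): 1: 0.125; 2: 0.595637; 3: 0.166667.
By total probability, P(X ≤ 3) = 0.2·0.125 + 0.6·0.595637 + 0.2·0.166667 = 0.415716.

0.4157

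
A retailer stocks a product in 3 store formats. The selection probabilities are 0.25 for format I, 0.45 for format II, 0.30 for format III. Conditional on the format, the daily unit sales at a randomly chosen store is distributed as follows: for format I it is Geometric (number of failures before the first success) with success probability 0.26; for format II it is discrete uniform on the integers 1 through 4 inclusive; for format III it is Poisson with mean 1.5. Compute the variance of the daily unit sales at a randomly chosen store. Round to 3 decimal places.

4.034

Per component, I: μ=2.84615, E[X²]=19.0473; II: μ=2.5, E[X²]=7.5; III: μ=1.5, E[X²]=3.75.
E[X] = 0.25·2.84615 + 0.45·2.5 + 0.3·1.5 = 2.28654.
E[X²] = 0.25·19.0473 + 0.45·7.5 + 0.3·3.75 = 9.26183.
Var(X) = E[X²] − (E[X])² = 9.26183 − 5.22826 = 4.03358.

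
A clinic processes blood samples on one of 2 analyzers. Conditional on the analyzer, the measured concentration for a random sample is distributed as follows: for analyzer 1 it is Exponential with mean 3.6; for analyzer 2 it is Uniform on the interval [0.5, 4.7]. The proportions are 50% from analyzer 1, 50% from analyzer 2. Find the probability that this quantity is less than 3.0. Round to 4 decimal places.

0.5803

Conditional on each analyzer, P(X < 3.0): 1: 0.565402; 2: 0.595238.
By total probability, P(X < 3.0) = 0.5·0.565402 + 0.5·0.595238 = 0.58032.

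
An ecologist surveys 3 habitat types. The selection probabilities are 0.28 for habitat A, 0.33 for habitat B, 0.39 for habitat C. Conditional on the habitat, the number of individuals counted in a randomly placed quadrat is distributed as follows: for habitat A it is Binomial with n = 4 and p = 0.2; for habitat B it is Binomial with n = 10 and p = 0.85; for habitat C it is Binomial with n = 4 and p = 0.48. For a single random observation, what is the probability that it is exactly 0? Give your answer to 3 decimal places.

Conditional on each habitat, P(X = 0): A: 0.4096; B: 5.7665e-09; C: 0.0731162.
By total probability, P(X = 0) = 0.28·0.4096 + 0.33·5.7665e-09 + 0.39·0.0731162 = 0.143203.

0.143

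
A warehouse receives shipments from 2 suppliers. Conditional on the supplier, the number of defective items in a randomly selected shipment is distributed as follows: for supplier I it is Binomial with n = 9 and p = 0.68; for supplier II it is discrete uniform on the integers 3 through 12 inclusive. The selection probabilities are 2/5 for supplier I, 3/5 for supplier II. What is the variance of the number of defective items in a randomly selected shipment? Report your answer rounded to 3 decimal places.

6.190

Per component, I: μ=6.12, E[X²]=39.4128; II: μ=7.5, E[X²]=64.5.
E[X] = 0.4·6.12 + 0.6·7.5 = 6.948.
E[X²] = 0.4·39.4128 + 0.6·64.5 = 54.4651.
Var(X) = E[X²] − (E[X])² = 54.4651 − 48.2747 = 6.19042.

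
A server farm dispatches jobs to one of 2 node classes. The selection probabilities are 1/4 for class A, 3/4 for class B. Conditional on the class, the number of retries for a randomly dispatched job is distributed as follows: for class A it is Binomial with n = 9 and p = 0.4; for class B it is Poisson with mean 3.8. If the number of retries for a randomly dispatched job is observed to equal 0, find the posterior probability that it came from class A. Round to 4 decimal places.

Likelihoods P(X=0 | ·): A: 0.0100777; B: 0.0223708.
Posterior ∝ prior × likelihood. Numerator for A: 0.25·0.0100777 = 0.00251942.
Normalizing constant: 0.25·0.0100777 + 0.75·0.0223708 = 0.0192975.
P(A | observation) = 0.00251942 / 0.0192975 = 0.130557.

0.1306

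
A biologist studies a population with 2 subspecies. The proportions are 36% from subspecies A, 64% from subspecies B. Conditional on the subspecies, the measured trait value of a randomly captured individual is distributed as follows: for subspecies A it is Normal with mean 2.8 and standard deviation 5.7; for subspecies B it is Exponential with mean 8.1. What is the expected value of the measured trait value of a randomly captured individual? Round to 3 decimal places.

Component means — A: 2.8; B: 8.1.
E[X] = 0.36·2.8 + 0.64·8.1 = 6.192.

6.192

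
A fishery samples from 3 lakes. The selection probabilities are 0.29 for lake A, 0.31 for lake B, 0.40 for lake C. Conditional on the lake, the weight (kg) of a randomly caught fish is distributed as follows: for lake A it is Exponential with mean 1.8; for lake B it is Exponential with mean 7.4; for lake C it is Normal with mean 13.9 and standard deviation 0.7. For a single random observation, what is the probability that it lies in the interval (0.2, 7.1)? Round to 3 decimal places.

Conditional on each lake, P(0.2 < X < 7.1): A: 0.875477; B: 0.590235; C: 0.
By total probability, P(0.2 < X < 7.1) = 0.29·0.875477 + 0.31·0.590235 + 0.4·0 = 0.436861.

0.437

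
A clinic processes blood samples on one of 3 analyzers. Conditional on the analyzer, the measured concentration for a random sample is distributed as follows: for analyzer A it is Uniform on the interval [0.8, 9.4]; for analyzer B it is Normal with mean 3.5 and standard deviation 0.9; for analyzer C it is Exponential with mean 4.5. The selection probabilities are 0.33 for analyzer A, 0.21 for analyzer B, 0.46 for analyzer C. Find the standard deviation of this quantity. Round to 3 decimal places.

3.442

Per component, A: μ=5.1, E[X²]=32.1733; B: μ=3.5, E[X²]=13.06; C: μ=4.5, E[X²]=40.5.
E[X] = 0.33·5.1 + 0.21·3.5 + 0.46·4.5 = 4.488.
E[X²] = 0.33·32.1733 + 0.21·13.06 + 0.46·40.5 = 31.9898.
Var(X) = E[X²] − (E[X])² = 31.9898 − 20.1421 = 11.8477.
SD(X) = √11.8477 = 3.44204.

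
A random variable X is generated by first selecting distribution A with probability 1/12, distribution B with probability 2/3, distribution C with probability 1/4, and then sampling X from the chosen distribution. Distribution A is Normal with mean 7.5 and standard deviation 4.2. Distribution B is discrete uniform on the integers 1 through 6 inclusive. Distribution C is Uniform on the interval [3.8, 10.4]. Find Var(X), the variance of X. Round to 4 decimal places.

Per component, A: μ=7.5, E[X²]=73.89; B: μ=3.5, E[X²]=15.1667; C: μ=7.1, E[X²]=54.04.
E[X] = 0.0833333·7.5 + 0.666667·3.5 + 0.25·7.1 = 4.73333.
E[X²] = 0.0833333·73.89 + 0.666667·15.1667 + 0.25·54.04 = 29.7786.
Var(X) = E[X²] − (E[X])² = 29.7786 − 22.4044 = 7.37417.

7.3742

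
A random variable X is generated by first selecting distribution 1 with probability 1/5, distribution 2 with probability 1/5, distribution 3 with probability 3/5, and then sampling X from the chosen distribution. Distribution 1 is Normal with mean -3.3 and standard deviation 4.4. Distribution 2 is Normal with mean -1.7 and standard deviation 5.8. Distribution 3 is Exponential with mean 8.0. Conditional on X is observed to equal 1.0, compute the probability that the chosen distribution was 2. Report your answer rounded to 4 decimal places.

Likelihoods f(1.0 | ·): 1: 0.056243; 2: 0.0617199; 3: 0.110312.
Posterior ∝ prior × likelihood. Numerator for 2: 0.2·0.0617199 = 0.012344.
Normalizing constant: 0.2·0.056243 + 0.2·0.0617199 + 0.6·0.110312 = 0.0897798.
P(2 | observation) = 0.012344 / 0.0897798 = 0.137492.

0.1375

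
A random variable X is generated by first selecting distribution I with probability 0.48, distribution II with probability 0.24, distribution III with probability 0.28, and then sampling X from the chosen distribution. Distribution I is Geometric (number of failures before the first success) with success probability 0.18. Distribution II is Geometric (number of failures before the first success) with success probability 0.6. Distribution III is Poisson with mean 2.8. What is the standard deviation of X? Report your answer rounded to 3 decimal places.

3.957

Per component, I: μ=4.55556, E[X²]=46.0617; II: μ=0.666667, E[X²]=1.55556; III: μ=2.8, E[X²]=10.64.
E[X] = 0.48·4.55556 + 0.24·0.666667 + 0.28·2.8 = 3.13067.
E[X²] = 0.48·46.0617 + 0.24·1.55556 + 0.28·10.64 = 25.4622.
Var(X) = E[X²] − (E[X])² = 25.4622 − 9.80107 = 15.6611.
SD(X) = √15.6611 = 3.95741.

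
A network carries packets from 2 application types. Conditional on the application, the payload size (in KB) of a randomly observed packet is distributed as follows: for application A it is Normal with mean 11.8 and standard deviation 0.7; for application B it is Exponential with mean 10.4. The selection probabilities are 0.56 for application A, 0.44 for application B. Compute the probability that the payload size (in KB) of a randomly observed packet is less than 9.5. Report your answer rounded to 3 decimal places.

Conditional on each application, P(X < 9.5): A: 0.000508621; B: 0.598867.
By total probability, P(X < 9.5) = 0.56·0.000508621 + 0.44·0.598867 = 0.263786.

0.264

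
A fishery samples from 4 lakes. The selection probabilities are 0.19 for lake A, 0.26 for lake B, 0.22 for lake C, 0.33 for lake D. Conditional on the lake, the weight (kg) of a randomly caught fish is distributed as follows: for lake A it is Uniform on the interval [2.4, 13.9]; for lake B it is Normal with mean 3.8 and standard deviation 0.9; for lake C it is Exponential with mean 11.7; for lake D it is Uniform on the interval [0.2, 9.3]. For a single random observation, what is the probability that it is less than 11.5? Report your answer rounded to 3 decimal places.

Conditional on each lake, P(X < 11.5): A: 0.791304; B: 1; C: 0.625778; D: 1.
By total probability, P(X < 11.5) = 0.19·0.791304 + 0.26·1 + 0.22·0.625778 + 0.33·1 = 0.878019.

0.878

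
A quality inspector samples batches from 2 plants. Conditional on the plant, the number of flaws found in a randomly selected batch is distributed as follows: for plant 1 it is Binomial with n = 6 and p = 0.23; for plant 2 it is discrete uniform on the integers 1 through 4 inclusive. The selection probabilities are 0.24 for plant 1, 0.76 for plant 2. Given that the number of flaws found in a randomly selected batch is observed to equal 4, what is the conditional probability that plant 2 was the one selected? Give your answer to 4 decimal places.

0.9695

Likelihoods P(X=4 | ·): 1: 0.0248877; 2: 0.25.
Posterior ∝ prior × likelihood. Numerator for 2: 0.76·0.25 = 0.19.
Normalizing constant: 0.24·0.0248877 + 0.76·0.25 = 0.195973.
P(2 | observation) = 0.19 / 0.195973 = 0.969521.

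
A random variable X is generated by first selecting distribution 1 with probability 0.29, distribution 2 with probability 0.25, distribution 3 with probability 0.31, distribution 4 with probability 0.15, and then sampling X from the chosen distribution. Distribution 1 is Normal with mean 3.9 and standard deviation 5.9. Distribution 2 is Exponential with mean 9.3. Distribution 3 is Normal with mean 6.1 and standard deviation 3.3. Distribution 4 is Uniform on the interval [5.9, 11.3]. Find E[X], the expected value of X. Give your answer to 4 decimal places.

Component means — 1: 3.9; 2: 9.3; 3: 6.1; 4: 8.6.
E[X] = 0.29·3.9 + 0.25·9.3 + 0.31·6.1 + 0.15·8.6 = 6.637.

6.6370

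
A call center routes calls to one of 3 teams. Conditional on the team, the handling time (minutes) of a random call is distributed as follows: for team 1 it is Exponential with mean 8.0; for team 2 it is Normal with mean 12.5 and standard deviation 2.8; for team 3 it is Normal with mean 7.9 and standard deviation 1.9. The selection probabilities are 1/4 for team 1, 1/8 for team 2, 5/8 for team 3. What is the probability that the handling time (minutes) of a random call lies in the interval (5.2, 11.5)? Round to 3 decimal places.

Conditional on each team, P(5.2 < X < 11.5): 1: 0.284525; 2: 0.355927; 3: 0.893286.
By total probability, P(5.2 < X < 11.5) = 0.25·0.284525 + 0.125·0.355927 + 0.625·0.893286 = 0.673926.

0.674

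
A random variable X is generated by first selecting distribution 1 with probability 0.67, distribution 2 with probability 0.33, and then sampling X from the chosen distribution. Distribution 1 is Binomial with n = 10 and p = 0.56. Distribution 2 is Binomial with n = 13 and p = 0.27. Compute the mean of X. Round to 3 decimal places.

4.910

Component means — 1: 5.6; 2: 3.51.
E[X] = 0.67·5.6 + 0.33·3.51 = 4.9103.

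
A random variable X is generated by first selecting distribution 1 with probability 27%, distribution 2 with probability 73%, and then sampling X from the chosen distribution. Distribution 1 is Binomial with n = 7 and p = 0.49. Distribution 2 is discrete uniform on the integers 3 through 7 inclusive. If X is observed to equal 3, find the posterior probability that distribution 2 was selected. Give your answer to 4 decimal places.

Likelihoods P(X=3 | ·): 1: 0.278572; 2: 0.2.
Posterior ∝ prior × likelihood. Numerator for 2: 0.73·0.2 = 0.146.
Normalizing constant: 0.27·0.278572 + 0.73·0.2 = 0.221214.
P(2 | observation) = 0.146 / 0.221214 = 0.659993.

0.6600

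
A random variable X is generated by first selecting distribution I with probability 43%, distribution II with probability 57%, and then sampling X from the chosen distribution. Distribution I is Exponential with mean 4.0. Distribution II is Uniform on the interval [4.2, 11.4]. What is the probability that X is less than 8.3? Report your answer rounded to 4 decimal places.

0.7006

Conditional on each component, P(X < 8.3): I: 0.874444; II: 0.569444.
By total probability, P(X < 8.3) = 0.43·0.874444 + 0.57·0.569444 = 0.700594.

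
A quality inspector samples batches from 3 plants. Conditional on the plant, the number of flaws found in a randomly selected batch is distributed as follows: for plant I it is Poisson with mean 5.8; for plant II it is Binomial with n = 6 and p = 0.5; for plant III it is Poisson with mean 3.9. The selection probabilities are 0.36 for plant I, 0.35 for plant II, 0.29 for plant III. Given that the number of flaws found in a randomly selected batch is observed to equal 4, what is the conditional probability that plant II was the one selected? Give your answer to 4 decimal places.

Likelihoods P(X=4 | ·): I: 0.142755; II: 0.234375; III: 0.195119.
Posterior ∝ prior × likelihood. Numerator for II: 0.35·0.234375 = 0.0820312.
Normalizing constant: 0.36·0.142755 + 0.35·0.234375 + 0.29·0.195119 = 0.190008.
P(II | observation) = 0.0820312 / 0.190008 = 0.431726.

0.4317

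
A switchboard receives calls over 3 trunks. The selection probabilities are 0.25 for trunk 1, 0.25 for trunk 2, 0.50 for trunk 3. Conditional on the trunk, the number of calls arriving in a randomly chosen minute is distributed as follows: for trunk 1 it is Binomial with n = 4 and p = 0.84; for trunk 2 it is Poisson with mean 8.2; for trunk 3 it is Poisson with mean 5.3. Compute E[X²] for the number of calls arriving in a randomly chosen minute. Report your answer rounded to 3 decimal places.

For each component E[X²] = Var + (mean)², giving 1: 11.8272; 2: 75.44; 3: 33.39.
Overall E[X²] = 0.25·11.8272 + 0.25·75.44 + 0.5·33.39 = 38.5118.

38.512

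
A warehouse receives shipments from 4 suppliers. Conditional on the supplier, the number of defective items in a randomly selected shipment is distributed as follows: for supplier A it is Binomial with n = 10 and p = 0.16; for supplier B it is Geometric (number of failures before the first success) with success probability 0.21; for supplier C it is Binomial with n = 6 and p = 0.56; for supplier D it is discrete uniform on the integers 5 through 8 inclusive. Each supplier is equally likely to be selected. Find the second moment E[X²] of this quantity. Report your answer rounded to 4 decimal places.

For each component E[X²] = Var + (mean)², giving A: 3.904; B: 32.0658; C: 12.768; D: 43.5.
Overall E[X²] = 0.25·3.904 + 0.25·32.0658 + 0.25·12.768 + 0.25·43.5 = 23.0594.

23.0594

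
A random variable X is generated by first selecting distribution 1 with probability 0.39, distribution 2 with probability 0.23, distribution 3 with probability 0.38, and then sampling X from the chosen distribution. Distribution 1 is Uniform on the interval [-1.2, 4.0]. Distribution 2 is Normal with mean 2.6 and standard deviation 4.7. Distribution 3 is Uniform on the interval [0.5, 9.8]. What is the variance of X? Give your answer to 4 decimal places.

Per component, 1: μ=1.4, E[X²]=4.21333; 2: μ=2.6, E[X²]=28.85; 3: μ=5.15, E[X²]=33.73.
E[X] = 0.39·1.4 + 0.23·2.6 + 0.38·5.15 = 3.101.
E[X²] = 0.39·4.21333 + 0.23·28.85 + 0.38·33.73 = 21.0961.
Var(X) = E[X²] − (E[X])² = 21.0961 − 9.6162 = 11.4799.

11.4799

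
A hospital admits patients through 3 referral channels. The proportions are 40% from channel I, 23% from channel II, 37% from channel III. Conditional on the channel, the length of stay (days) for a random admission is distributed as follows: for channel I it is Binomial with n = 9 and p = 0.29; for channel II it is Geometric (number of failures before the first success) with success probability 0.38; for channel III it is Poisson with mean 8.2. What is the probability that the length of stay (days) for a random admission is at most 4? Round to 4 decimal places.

Conditional on each channel, P(X ≤ 4): I: 0.912978; II: 0.908387; III: 0.0887402.
By total probability, P(X ≤ 4) = 0.4·0.912978 + 0.23·0.908387 + 0.37·0.0887402 = 0.606954.

0.6070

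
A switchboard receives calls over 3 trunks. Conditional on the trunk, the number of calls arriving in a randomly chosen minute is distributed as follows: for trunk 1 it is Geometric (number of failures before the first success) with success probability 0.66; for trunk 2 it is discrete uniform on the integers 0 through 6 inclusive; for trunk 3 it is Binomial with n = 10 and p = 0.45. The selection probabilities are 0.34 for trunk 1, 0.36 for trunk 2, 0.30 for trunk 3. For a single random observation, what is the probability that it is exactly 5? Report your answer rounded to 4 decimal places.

0.1227

Conditional on each trunk, P(X = 5): 1: 0.00299874; 2: 0.142857; 3: 0.234033.
By total probability, P(X = 5) = 0.34·0.00299874 + 0.36·0.142857 + 0.3·0.234033 = 0.122658.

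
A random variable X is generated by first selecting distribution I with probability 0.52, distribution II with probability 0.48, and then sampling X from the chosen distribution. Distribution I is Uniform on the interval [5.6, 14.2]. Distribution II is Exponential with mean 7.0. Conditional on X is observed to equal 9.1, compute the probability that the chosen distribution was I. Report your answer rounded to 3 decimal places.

0.764

Likelihoods f(9.1 | ·): I: 0.116279; II: 0.0389331.
Posterior ∝ prior × likelihood. Numerator for I: 0.52·0.116279 = 0.0604651.
Normalizing constant: 0.52·0.116279 + 0.48·0.0389331 = 0.079153.
P(I | observation) = 0.0604651 / 0.079153 = 0.763902.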